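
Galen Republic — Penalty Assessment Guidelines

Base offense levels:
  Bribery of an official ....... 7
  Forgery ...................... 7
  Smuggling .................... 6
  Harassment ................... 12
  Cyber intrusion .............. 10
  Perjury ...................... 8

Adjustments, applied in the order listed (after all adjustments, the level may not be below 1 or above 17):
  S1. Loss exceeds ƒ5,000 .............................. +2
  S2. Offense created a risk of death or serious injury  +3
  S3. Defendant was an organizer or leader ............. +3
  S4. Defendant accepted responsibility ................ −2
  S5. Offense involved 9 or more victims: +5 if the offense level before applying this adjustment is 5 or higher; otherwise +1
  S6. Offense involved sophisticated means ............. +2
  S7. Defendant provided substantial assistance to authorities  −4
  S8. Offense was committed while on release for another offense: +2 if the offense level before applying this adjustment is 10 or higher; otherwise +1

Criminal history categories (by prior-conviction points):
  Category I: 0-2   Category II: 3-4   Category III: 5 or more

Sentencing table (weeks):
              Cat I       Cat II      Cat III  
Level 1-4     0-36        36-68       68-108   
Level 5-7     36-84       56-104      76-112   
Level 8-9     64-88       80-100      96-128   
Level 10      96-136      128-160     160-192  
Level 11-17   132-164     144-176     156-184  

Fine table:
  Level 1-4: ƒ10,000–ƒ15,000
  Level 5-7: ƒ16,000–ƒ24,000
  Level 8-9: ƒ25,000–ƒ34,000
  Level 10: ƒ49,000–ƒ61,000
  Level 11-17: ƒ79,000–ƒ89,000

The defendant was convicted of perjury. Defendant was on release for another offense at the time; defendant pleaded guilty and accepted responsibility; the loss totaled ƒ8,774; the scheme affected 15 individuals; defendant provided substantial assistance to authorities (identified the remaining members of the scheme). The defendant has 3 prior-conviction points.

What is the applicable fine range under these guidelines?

ƒ49,000–ƒ61,000

Base offense level for perjury: 8.
S1 applies: 8 + 2 = 10.
S2 does not apply.
S4 applies: 10 − 2 = 8.
S5 applies (level before this adjustment is 8 ≥ 5, so +5): 8 + 5 = 13.
S7 applies: 13 − 4 = 9.
S8 applies (level before this adjustment is 9 < 10, so +1): 9 + 1 = 10.
Final offense level: 10.
Level 10 falls in the 10 band.
Fine table: Level 10 → ƒ49,000–ƒ61,000.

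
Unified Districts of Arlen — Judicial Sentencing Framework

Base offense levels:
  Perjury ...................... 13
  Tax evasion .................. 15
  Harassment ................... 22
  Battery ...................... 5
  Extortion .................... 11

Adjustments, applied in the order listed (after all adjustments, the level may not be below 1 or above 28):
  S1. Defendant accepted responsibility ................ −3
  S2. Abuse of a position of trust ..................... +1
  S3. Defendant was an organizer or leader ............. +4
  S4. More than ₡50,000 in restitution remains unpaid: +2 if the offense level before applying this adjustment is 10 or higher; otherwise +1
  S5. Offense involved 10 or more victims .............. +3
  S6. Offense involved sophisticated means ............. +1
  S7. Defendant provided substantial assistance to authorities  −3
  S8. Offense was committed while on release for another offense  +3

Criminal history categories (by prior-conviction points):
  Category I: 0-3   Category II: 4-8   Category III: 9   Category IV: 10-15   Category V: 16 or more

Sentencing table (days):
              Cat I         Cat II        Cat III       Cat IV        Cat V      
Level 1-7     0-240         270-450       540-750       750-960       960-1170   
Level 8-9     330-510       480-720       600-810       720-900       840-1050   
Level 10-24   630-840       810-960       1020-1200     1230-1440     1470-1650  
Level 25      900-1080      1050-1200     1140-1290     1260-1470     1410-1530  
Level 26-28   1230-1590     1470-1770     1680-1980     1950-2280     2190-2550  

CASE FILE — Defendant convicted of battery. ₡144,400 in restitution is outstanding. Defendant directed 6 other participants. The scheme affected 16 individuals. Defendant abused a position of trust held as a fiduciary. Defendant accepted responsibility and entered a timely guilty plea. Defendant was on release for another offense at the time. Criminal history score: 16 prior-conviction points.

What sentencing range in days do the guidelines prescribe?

1470-1650 days

Base offense level for battery: 5.
S1 applies: 5 − 3 = 2.
S2 applies: 2 + 1 = 3.
S3 applies: 3 + 4 = 7.
S4 applies (level before this adjustment is 7 < 10, so +1): 7 + 1 = 8.
S5 applies: 8 + 3 = 11.
S7 does not apply.
S8 applies: 11 + 3 = 14.
Final offense level: 14.
Criminal history: 16 prior points → Category V (16+).
Level 14 falls in the 10-24 band.
Grid: Level 10-24 × Category V = 1470-1650 days.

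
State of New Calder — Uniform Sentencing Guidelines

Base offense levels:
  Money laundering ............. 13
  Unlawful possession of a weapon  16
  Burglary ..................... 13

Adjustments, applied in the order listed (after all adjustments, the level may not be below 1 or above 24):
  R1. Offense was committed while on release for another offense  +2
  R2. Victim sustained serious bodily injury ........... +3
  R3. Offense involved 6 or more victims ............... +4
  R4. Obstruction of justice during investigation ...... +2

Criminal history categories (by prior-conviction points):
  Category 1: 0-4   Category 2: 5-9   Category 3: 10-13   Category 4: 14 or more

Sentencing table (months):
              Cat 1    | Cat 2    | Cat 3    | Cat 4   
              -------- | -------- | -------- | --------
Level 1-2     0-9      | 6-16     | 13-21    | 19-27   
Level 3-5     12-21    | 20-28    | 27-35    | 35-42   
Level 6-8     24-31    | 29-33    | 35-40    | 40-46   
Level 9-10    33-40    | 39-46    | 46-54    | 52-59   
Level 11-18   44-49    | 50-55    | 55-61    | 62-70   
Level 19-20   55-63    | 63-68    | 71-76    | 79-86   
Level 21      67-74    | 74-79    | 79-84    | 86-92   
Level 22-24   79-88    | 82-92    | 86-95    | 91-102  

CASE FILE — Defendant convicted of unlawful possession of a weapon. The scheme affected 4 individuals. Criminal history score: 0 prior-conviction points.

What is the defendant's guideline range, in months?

44-49 months

Base offense level for unlawful possession of a weapon: 16.
Final offense level: 16.
Criminal history: 0 prior points → Category 1 (0-4).
Level 16 falls in the 11-18 band.
Grid: Level 11-18 × Category 1 = 44-49 months.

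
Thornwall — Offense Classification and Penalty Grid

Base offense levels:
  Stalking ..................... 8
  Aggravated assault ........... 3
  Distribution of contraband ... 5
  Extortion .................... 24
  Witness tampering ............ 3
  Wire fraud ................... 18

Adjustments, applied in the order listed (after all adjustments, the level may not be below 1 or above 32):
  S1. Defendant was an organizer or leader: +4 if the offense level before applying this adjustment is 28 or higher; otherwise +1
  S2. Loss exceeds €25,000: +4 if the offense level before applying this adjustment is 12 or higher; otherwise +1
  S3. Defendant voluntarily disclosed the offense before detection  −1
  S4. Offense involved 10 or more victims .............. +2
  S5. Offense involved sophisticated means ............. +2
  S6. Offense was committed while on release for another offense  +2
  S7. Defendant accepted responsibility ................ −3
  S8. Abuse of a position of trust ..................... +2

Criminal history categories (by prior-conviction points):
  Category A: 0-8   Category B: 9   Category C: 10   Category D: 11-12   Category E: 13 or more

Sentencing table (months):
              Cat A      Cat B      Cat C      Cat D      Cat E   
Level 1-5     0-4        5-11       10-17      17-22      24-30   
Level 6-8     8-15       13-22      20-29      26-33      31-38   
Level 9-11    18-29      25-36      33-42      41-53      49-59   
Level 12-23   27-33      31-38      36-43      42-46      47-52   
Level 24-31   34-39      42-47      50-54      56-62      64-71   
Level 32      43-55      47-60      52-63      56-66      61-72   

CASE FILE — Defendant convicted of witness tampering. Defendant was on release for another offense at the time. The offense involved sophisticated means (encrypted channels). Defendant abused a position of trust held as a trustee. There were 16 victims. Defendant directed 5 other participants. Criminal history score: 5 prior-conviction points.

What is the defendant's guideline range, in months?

Base offense level for witness tampering: 3.
S1 applies (level before this adjustment is 3 < 28, so +1): 3 + 1 = 4.
S2 does not apply.
S3 does not apply.
S4 applies: 4 + 2 = 6.
S5 applies: 6 + 2 = 8.
S6 applies: 8 + 2 = 10.
S8 applies: 10 + 2 = 12.
Final offense level: 12.
Criminal history: 5 prior points → Category A (0-8).
Level 12 falls in the 12-23 band.
Grid: Level 12-23 × Category A = 27-33 months.

27-33 months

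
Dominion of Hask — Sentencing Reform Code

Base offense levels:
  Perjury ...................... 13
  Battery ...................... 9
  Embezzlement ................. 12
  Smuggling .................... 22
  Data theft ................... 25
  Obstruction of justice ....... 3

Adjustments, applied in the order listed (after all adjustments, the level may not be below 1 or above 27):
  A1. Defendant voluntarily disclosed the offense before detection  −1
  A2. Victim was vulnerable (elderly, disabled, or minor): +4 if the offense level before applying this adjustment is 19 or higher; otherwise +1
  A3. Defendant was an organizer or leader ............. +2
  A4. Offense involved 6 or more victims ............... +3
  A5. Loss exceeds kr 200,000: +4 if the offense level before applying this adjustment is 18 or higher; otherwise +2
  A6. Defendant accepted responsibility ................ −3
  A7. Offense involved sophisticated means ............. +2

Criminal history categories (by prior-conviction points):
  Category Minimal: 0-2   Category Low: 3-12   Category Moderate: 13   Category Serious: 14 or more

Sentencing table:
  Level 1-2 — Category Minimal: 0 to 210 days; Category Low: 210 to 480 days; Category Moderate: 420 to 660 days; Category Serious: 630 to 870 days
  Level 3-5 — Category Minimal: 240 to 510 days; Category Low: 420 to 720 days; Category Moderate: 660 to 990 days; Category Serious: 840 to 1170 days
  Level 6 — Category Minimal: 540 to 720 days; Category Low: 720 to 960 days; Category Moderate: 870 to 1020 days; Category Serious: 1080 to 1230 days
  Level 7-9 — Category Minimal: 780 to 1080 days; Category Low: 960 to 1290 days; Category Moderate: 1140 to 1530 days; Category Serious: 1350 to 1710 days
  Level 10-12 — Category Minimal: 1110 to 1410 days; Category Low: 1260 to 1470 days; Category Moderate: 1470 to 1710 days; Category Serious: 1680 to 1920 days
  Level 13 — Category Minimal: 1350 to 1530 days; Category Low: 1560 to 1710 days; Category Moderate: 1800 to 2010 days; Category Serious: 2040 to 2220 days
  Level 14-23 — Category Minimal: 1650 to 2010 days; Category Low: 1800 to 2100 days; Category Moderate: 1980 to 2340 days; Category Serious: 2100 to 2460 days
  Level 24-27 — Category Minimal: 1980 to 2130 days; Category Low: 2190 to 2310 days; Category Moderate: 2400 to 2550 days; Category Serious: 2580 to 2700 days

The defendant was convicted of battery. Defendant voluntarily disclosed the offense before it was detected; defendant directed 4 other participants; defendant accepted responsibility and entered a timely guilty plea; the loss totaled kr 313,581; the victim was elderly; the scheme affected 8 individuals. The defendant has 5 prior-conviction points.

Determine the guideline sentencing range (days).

Base offense level for battery: 9.
A1 applies: 9 − 1 = 8.
A2 applies (level before this adjustment is 8 < 19, so +1): 8 + 1 = 9.
A3 applies: 9 + 2 = 11.
A4 applies: 11 + 3 = 14.
A5 applies (level before this adjustment is 14 < 18, so +2): 14 + 2 = 16.
A6 applies: 16 − 3 = 13.
A7 does not apply.
Final offense level: 13.
Criminal history: 5 prior points → Category Low (3-12).
Level 13 falls in the 13 band.
Grid: Level 13 × Category Low = 1560-1710 days.

1560-1710 days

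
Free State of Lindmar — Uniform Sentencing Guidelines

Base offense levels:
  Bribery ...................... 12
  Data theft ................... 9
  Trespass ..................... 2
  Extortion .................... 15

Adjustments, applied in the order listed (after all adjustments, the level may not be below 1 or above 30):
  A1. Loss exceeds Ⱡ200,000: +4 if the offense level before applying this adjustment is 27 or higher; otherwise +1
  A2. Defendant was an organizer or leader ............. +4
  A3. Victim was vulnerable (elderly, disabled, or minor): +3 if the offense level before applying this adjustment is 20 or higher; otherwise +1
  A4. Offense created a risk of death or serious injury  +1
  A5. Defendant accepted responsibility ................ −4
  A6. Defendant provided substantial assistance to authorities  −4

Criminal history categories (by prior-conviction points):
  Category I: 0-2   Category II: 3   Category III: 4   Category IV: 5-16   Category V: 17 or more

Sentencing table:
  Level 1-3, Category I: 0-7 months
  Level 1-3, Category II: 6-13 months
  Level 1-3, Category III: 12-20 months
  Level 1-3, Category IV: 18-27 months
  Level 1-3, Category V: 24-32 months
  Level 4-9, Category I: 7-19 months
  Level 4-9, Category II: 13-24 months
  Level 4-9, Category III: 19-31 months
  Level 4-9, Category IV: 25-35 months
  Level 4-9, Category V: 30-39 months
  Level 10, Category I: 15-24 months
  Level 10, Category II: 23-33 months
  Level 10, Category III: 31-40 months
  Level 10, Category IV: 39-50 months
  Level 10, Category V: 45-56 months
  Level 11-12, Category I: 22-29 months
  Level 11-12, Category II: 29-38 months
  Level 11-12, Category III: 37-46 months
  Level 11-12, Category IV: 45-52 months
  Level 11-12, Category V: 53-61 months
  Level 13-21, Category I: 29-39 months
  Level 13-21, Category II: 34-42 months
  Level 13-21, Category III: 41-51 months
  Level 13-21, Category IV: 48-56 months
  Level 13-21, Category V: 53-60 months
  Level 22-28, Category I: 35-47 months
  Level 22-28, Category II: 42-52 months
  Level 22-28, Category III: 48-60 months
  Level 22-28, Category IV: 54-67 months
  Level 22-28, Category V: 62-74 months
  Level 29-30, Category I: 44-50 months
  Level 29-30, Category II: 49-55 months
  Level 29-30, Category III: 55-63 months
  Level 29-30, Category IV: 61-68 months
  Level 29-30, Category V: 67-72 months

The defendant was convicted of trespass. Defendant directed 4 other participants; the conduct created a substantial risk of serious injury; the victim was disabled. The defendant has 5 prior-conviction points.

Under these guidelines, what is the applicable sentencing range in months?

25-35 months

Base offense level for trespass: 2.
A2 applies: 2 + 4 = 6.
A3 applies (level before this adjustment is 6 < 20, so +1): 6 + 1 = 7.
A4 applies: 7 + 1 = 8.
Final offense level: 8.
Criminal history: 5 prior points → Category IV (5-16).
Level 8 falls in the 4-9 band.
Grid: Level 4-9 × Category IV = 25-35 months.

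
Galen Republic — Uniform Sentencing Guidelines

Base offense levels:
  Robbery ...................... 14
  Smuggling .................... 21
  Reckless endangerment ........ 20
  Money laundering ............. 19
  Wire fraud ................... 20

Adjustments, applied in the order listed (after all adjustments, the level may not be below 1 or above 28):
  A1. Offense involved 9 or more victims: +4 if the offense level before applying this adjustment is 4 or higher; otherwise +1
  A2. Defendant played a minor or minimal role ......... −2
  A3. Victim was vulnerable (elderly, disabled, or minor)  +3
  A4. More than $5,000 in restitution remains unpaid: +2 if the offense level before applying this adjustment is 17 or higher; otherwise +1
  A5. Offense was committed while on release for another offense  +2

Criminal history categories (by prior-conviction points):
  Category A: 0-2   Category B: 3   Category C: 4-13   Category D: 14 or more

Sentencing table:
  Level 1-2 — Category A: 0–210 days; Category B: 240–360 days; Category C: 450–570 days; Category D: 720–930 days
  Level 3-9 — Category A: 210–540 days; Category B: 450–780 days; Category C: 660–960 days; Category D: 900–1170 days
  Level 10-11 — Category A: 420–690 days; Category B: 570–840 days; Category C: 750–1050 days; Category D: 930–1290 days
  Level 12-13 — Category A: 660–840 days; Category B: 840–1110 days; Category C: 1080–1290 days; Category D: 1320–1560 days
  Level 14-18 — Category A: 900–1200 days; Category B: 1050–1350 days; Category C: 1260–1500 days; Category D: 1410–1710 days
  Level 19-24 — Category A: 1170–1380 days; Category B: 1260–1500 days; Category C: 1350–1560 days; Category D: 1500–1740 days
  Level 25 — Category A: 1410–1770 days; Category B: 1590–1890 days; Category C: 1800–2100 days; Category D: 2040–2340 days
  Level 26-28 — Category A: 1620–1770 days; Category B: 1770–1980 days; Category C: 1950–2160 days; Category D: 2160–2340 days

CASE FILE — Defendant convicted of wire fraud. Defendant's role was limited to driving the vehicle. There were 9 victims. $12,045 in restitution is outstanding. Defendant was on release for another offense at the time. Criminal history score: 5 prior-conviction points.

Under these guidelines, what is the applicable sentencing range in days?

Base offense level for wire fraud: 20.
A1 applies (level before this adjustment is 20 ≥ 4, so +4): 20 + 4 = 24.
A2 applies: 24 − 2 = 22.
A4 applies (level before this adjustment is 22 ≥ 17, so +2): 22 + 2 = 24.
A5 applies: 24 + 2 = 26.
Final offense level: 26.
Criminal history: 5 prior points → Category C (4-13).
Level 26 falls in the 26-28 band.
Grid: Level 26-28 × Category C = 1950-2160 days.

1950-2160 days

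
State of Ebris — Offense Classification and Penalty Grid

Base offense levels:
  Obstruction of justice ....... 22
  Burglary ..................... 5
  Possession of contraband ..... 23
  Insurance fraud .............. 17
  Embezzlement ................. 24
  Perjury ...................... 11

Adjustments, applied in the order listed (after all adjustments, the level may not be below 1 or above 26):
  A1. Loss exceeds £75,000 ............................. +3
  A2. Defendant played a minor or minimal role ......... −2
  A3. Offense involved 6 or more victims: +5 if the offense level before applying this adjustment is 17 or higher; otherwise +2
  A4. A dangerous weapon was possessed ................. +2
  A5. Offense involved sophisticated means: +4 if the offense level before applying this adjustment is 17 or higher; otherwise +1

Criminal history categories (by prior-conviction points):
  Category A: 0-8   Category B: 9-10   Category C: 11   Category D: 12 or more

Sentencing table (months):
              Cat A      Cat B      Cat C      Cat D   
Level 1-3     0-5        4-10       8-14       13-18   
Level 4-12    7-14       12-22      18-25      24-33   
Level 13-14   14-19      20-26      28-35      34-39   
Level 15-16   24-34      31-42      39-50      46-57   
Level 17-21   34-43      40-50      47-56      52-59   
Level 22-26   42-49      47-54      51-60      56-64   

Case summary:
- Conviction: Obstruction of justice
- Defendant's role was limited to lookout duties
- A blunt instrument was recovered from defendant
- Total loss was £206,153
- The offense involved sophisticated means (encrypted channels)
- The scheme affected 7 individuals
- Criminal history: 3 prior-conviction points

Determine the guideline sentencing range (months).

42-49 months

Base offense level for obstruction of justice: 22.
A1 applies: 22 + 3 = 25.
A2 applies: 25 − 2 = 23.
A3 applies (level before this adjustment is 23 ≥ 17, so +5): 23 + 5 = 28.
A4 applies: 28 + 2 = 30.
A5 applies (level before this adjustment is 30 ≥ 17, so +4): 30 + 4 = 34.
Level 34 exceeds the maximum of 26; capped at 26.
Final offense level: 26.
Criminal history: 3 prior points → Category A (0-8).
Level 26 falls in the 22-26 band.
Grid: Level 22-26 × Category A = 42-49 months.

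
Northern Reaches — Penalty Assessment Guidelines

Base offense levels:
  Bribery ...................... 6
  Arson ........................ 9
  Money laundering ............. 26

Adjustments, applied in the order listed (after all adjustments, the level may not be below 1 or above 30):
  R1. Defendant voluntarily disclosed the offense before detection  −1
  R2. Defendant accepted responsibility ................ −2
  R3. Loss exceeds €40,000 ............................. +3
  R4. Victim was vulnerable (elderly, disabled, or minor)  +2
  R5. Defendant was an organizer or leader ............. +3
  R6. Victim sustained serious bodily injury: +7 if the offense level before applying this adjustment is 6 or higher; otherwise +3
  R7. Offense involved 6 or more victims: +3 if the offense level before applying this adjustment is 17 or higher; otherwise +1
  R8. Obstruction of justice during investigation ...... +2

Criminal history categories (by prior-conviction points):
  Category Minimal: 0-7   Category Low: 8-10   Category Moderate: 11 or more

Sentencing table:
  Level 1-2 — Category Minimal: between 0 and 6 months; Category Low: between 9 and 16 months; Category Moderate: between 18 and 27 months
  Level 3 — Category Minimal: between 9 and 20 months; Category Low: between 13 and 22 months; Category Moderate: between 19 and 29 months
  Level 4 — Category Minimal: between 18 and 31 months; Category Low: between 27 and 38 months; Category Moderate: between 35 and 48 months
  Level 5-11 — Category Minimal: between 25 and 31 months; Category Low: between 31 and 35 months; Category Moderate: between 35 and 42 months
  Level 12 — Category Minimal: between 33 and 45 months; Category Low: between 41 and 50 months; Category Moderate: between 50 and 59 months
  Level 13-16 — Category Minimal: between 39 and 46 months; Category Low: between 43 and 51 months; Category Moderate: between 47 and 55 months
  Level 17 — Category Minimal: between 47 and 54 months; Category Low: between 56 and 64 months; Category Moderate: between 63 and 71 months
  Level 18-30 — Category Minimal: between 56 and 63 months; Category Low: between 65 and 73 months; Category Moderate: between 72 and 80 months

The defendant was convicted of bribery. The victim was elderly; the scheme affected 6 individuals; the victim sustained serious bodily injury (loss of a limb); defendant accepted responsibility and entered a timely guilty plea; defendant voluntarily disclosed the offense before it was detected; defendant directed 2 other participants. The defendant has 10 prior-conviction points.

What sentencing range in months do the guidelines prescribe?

43-51 months

Base offense level for bribery: 6.
R1 applies: 6 − 1 = 5.
R2 applies: 5 − 2 = 3.
R3 does not apply.
R4 applies: 3 + 2 = 5.
R5 applies: 5 + 3 = 8.
R6 applies (level before this adjustment is 8 ≥ 6, so +7): 8 + 7 = 15.
R7 applies (level before this adjustment is 15 < 17, so +1): 15 + 1 = 16.
R8 does not apply.
Final offense level: 16.
Criminal history: 10 prior points → Category Low (8-10).
Level 16 falls in the 13-16 band.
Grid: Level 13-16 × Category Low = 43-51 months.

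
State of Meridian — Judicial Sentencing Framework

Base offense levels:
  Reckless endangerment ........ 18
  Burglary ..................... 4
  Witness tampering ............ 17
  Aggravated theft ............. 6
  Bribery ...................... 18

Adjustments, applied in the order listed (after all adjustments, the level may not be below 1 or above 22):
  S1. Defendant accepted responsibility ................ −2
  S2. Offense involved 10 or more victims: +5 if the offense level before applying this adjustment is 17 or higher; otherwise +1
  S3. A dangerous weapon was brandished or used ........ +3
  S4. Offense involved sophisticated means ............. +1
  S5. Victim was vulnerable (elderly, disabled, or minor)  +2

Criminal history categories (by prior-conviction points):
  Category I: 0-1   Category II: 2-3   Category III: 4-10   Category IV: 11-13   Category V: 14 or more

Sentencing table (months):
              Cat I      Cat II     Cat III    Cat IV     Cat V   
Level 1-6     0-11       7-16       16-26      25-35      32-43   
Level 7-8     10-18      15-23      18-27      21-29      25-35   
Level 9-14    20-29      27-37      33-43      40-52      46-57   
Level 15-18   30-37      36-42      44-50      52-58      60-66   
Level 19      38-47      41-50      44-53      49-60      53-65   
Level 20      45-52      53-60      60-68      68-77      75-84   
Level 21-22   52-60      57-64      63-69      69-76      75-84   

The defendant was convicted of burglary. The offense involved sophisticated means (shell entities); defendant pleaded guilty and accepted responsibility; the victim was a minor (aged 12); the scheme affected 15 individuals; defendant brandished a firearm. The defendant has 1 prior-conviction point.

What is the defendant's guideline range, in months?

Base offense level for burglary: 4.
S1 applies: 4 − 2 = 2.
S2 applies (level before this adjustment is 2 < 17, so +1): 2 + 1 = 3.
S3 applies: 3 + 3 = 6.
S4 applies: 6 + 1 = 7.
S5 applies: 7 + 2 = 9.
Final offense level: 9.
Criminal history: 1 prior point → Category I (0-1).
Level 9 falls in the 9-14 band.
Grid: Level 9-14 × Category I = 20-29 months.

20-29 months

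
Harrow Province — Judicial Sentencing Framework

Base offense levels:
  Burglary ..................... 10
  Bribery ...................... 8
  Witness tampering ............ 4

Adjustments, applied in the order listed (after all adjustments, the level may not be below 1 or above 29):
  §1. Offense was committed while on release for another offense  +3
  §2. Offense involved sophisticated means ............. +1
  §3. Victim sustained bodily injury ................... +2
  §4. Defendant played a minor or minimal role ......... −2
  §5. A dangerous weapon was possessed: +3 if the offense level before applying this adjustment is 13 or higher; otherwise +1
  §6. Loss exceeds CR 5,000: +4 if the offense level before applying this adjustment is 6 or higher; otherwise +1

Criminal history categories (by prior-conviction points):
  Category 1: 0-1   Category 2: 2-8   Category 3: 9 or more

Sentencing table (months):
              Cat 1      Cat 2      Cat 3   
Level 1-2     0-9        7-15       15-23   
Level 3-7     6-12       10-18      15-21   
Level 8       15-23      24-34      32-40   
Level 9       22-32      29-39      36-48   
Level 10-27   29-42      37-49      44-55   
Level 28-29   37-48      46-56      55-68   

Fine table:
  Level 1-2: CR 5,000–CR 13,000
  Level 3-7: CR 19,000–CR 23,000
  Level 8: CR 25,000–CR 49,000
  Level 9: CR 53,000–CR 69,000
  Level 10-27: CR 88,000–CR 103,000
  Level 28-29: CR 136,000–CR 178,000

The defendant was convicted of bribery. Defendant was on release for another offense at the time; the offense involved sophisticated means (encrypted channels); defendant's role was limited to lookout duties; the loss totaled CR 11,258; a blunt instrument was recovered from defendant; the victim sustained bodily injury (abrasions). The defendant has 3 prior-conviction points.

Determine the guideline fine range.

CR 88,000–CR 103,000

Base offense level for bribery: 8.
§1 applies: 8 + 3 = 11.
§2 applies: 11 + 1 = 12.
§3 applies: 12 + 2 = 14.
§4 applies: 14 − 2 = 12.
§5 applies (level before this adjustment is 12 < 13, so +1): 12 + 1 = 13.
§6 applies (level before this adjustment is 13 ≥ 6, so +4): 13 + 4 = 17.
Final offense level: 17.
Level 17 falls in the 10-27 band.
Fine table: Level 10-27 → CR 88,000–CR 103,000.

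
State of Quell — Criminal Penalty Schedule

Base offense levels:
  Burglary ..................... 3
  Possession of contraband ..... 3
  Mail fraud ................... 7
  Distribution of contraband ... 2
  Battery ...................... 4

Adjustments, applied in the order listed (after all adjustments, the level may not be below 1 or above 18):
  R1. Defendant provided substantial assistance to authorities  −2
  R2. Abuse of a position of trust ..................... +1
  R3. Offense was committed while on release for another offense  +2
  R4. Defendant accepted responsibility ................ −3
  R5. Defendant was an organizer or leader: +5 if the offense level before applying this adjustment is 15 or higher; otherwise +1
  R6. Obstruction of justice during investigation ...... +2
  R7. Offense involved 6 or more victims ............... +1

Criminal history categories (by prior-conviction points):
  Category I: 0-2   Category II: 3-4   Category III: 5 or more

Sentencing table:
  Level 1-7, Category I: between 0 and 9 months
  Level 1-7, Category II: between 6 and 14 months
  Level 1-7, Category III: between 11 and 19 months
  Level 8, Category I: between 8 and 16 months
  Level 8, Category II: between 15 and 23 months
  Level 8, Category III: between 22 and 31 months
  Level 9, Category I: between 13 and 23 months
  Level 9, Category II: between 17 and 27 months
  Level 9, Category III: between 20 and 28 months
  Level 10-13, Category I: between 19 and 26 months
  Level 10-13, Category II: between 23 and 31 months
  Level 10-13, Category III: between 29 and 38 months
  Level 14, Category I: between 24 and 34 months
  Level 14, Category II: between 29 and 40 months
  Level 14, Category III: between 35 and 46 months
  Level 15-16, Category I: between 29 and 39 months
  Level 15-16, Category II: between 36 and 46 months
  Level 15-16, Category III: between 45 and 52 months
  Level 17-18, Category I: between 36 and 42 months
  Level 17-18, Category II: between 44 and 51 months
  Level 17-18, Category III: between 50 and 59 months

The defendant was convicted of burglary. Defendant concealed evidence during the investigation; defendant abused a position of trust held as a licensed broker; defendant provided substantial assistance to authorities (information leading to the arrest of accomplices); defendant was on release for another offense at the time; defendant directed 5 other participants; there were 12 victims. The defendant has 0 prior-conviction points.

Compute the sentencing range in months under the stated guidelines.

8-16 months

Base offense level for burglary: 3.
R1 applies: 3 − 2 = 1.
R2 applies: 1 + 1 = 2.
R3 applies: 2 + 2 = 4.
R4 does not apply.
R5 applies (level before this adjustment is 4 < 15, so +1): 4 + 1 = 5.
R6 applies: 5 + 2 = 7.
R7 applies: 7 + 1 = 8.
Final offense level: 8.
Criminal history: 0 prior points → Category I (0-2).
Level 8 falls in the 8 band.
Grid: Level 8 × Category I = 8-16 months.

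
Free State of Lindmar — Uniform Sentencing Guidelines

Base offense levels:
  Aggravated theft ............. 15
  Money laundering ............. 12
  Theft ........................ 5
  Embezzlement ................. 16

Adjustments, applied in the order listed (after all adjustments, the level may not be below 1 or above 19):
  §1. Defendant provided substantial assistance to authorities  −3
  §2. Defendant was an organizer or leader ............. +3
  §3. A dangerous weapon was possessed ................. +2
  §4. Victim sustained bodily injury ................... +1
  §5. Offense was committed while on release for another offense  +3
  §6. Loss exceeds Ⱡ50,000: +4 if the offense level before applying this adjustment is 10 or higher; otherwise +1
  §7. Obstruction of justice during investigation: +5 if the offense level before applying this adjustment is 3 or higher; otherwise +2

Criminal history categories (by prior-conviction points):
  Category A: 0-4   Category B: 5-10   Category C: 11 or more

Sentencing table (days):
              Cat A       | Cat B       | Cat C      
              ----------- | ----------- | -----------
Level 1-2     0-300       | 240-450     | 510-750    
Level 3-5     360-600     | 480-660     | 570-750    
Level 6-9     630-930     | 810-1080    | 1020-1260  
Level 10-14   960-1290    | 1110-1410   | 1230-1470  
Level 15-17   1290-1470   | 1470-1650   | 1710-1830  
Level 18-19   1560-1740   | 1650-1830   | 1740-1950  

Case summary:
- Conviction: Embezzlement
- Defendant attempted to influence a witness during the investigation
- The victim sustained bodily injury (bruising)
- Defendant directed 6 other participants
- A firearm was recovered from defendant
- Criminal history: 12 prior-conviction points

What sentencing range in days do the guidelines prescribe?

1740-1950 days

Base offense level for embezzlement: 16.
§1 does not apply.
§2 applies: 16 + 3 = 19.
§3 applies: 19 + 2 = 21.
§4 applies: 21 + 1 = 22.
§7 applies (level before this adjustment is 22 ≥ 3, so +5): 22 + 5 = 27.
Level 27 exceeds the maximum of 19; capped at 19.
Final offense level: 19.
Criminal history: 12 prior points → Category C (11+).
Level 19 falls in the 18-19 band.
Grid: Level 18-19 × Category C = 1740-1950 days.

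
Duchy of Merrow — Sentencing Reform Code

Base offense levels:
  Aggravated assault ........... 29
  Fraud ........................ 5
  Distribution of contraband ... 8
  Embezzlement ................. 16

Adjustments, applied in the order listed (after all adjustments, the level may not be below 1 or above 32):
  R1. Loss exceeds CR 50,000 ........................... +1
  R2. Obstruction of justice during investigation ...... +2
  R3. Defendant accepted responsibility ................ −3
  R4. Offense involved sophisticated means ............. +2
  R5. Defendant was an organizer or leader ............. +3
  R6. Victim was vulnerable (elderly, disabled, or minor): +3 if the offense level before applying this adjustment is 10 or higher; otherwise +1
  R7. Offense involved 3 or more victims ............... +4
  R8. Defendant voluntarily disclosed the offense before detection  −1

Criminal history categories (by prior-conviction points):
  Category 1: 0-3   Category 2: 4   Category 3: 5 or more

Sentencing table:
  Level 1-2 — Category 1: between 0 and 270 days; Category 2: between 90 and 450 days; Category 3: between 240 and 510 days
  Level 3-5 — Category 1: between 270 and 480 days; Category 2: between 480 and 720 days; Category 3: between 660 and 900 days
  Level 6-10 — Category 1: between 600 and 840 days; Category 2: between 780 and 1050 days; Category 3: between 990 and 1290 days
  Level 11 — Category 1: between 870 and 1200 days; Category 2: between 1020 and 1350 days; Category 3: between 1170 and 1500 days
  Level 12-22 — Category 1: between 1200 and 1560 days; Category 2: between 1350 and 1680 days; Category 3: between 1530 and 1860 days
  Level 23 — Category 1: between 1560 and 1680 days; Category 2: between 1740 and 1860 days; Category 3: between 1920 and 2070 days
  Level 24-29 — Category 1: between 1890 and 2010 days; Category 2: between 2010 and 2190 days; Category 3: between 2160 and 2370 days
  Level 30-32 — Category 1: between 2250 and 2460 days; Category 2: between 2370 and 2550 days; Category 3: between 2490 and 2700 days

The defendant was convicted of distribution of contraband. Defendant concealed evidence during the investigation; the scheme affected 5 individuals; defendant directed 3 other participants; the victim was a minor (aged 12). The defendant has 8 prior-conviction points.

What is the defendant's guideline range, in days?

1530-1860 days

Base offense level for distribution of contraband: 8.
R1 does not apply.
R2 applies: 8 + 2 = 10.
R4 does not apply.
R5 applies: 10 + 3 = 13.
R6 applies (level before this adjustment is 13 ≥ 10, so +3): 13 + 3 = 16.
R7 applies: 16 + 4 = 20.
Final offense level: 20.
Criminal history: 8 prior points → Category 3 (5+).
Level 20 falls in the 12-22 band.
Grid: Level 12-22 × Category 3 = 1530-1860 days.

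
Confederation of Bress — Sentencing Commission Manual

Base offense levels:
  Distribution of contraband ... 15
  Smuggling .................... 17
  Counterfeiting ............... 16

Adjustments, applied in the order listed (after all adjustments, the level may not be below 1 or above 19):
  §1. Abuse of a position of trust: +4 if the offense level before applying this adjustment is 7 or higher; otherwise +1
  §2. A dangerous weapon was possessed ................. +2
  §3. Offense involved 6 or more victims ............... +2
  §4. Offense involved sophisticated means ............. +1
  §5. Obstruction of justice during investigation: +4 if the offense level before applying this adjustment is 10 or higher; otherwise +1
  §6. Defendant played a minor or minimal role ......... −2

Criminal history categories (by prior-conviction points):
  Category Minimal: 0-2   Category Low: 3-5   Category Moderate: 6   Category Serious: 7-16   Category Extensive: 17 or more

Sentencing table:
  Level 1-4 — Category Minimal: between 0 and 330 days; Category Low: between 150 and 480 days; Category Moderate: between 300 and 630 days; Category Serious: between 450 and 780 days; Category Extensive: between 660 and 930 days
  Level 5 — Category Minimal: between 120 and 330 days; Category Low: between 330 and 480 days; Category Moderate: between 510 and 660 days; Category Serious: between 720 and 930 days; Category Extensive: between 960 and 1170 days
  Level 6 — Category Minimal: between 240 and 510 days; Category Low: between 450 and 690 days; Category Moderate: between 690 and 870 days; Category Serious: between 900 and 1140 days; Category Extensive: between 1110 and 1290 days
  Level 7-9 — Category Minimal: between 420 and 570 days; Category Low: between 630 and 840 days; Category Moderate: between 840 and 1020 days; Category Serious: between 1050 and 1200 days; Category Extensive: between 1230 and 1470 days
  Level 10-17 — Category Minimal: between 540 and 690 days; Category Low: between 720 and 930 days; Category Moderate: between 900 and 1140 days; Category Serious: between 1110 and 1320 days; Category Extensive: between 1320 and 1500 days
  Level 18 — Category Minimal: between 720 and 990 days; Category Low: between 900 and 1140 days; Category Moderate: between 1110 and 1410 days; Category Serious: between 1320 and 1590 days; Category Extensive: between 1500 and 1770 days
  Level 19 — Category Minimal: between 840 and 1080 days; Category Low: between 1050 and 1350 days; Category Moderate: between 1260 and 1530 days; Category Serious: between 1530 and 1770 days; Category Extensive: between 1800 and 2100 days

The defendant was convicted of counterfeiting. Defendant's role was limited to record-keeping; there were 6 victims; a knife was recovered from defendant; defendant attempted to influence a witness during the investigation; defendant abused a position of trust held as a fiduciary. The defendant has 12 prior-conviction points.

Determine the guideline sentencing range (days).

1530-1770 days

Base offense level for counterfeiting: 16.
§1 applies (level before this adjustment is 16 ≥ 7, so +4): 16 + 4 = 20.
§2 applies: 20 + 2 = 22.
§3 applies: 22 + 2 = 24.
§4 does not apply.
§5 applies (level before this adjustment is 24 ≥ 10, so +4): 24 + 4 = 28.
§6 applies: 28 − 2 = 26.
Level 26 exceeds the maximum of 19; capped at 19.
Final offense level: 19.
Criminal history: 12 prior points → Category Serious (7-16).
Level 19 falls in the 19 band.
Grid: Level 19 × Category Serious = 1530-1770 days.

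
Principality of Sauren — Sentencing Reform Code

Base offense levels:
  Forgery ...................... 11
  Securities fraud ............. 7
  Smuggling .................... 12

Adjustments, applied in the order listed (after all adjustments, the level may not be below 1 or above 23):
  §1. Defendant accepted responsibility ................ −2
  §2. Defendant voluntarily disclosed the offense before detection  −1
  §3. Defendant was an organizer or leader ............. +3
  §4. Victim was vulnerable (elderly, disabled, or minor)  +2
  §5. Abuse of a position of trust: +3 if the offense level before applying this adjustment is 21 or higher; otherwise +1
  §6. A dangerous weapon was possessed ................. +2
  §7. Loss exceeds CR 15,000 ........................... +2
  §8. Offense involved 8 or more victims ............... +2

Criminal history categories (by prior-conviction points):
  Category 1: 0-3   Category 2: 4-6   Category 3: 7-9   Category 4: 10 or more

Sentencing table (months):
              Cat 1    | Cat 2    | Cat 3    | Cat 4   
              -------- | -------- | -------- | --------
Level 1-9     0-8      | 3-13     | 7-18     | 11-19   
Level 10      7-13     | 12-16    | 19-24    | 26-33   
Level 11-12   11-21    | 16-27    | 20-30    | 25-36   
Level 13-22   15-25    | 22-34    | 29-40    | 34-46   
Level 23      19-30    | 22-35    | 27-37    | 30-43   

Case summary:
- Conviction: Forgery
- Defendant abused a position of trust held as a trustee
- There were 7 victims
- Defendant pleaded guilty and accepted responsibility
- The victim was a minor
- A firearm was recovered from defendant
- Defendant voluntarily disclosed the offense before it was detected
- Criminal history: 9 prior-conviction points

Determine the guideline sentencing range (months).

29-40 months

Base offense level for forgery: 11.
§1 applies: 11 − 2 = 9.
§2 applies: 9 − 1 = 8.
§4 applies: 8 + 2 = 10.
§5 applies (level before this adjustment is 10 < 21, so +1): 10 + 1 = 11.
§6 applies: 11 + 2 = 13.
§8 does not apply.
Final offense level: 13.
Criminal history: 9 prior points → Category 3 (7-9).
Level 13 falls in the 13-22 band.
Grid: Level 13-22 × Category 3 = 29-40 months.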